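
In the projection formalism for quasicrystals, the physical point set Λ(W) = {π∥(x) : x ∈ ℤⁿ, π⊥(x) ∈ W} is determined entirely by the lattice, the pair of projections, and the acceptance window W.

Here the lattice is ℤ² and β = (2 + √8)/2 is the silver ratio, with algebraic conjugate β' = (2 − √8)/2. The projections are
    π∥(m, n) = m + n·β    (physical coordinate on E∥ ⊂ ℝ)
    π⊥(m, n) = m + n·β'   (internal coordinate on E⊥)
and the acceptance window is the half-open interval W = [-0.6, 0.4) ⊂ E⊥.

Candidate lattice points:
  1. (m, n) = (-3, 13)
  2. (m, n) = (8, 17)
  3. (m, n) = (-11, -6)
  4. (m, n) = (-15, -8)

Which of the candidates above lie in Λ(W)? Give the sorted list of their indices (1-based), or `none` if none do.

none

β' = (2−√8)/2 ≈ -0.414214.
[1] lift (-3,13): star map gives -8.384776; window check -0.6 ≤ -8.384776 < 0.4 is false → out
[2] lift (8,17): star map gives 0.958369; window check -0.6 ≤ 0.958369 < 0.4 is false → out
[3] lift (-11,-6): star map gives -8.514719; window check -0.6 ≤ -8.514719 < 0.4 is false → out
[4] lift (-15,-8): star map gives -11.686292; window check -0.6 ≤ -11.686292 < 0.4 is false → out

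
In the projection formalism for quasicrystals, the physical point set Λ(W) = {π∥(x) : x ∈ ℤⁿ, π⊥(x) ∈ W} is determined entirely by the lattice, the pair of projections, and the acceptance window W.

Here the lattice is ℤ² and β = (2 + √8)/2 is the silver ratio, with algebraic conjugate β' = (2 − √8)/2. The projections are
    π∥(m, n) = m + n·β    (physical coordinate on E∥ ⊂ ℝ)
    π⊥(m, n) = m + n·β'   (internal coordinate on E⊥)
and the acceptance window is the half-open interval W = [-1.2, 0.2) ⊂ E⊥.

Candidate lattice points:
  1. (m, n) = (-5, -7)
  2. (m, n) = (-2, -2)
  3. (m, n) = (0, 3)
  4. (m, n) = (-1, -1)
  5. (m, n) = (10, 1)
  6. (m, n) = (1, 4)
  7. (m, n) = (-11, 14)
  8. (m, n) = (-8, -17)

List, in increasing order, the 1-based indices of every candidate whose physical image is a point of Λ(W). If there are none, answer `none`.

2, 4, 6, 8

β' = (2−√8)/2 ≈ -0.414214.
candidate 1: (m,n)=(-5,-7) → π∥ = -5-7·β ≈ -21.899495, π⊥ = -5-7·β' ≈ -2.100505 ∉ [-1.2, 0.2) ⇒ out
candidate 2: (m,n)=(-2,-2) → π∥ = -2-2·β ≈ -6.828427, π⊥ = -2-2·β' ≈ -1.171573 ∈ [-1.2, 0.2) ⇒ IN Λ
candidate 3: (m,n)=(0,3) → π∥ = 0+3·β ≈ 7.242641, π⊥ = 0+3·β' ≈ -1.242641 ∉ [-1.2, 0.2) ⇒ out
candidate 4: (m,n)=(-1,-1) → π∥ = -1-1·β ≈ -3.414214, π⊥ = -1-1·β' ≈ -0.585786 ∈ [-1.2, 0.2) ⇒ IN Λ
candidate 5: (m,n)=(10,1) → π∥ = 10+1·β ≈ 12.414214, π⊥ = 10+1·β' ≈ 9.585786 ∉ [-1.2, 0.2) ⇒ out
candidate 6: (m,n)=(1,4) → π∥ = 1+4·β ≈ 10.656854, π⊥ = 1+4·β' ≈ -0.656854 ∈ [-1.2, 0.2) ⇒ IN Λ
candidate 7: (m,n)=(-11,14) → π∥ = -11+14·β ≈ 22.798990, π⊥ = -11+14·β' ≈ -16.798990 ∉ [-1.2, 0.2) ⇒ out
candidate 8: (m,n)=(-8,-17) → π∥ = -8-17·β ≈ -49.041631, π⊥ = -8-17·β' ≈ -0.958369 ∈ [-1.2, 0.2) ⇒ IN Λ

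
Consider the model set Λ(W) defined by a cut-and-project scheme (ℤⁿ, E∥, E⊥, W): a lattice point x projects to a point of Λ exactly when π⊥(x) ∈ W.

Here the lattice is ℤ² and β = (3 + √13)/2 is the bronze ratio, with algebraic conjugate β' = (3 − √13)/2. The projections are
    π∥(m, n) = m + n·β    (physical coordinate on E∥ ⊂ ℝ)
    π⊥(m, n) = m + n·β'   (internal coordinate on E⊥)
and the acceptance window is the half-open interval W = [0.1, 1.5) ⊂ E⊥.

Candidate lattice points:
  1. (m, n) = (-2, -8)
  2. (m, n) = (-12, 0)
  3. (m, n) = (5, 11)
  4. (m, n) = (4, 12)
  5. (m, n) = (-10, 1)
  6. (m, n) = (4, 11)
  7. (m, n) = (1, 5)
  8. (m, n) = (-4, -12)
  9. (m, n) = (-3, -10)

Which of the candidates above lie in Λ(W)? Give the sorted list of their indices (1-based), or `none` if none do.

1, 4, 6

Compute β' = (3−√13)/2 = -0.30278, so π⊥(m,n) = m -0.30278·n.
[1] lift (-2,-8): star map gives 0.42221; window check 0.1 ≤ 0.42221 < 1.5 is true → IN Λ
[2] lift (-12,0): star map gives -12.00000; window check 0.1 ≤ -12.00000 < 1.5 is false → out
[3] lift (5,11): star map gives 1.66947; window check 0.1 ≤ 1.66947 < 1.5 is false → out
[4] lift (4,12): star map gives 0.36669; window check 0.1 ≤ 0.36669 < 1.5 is true → IN Λ
[5] lift (-10,1): star map gives -10.30278; window check 0.1 ≤ -10.30278 < 1.5 is false → out
[6] lift (4,11): star map gives 0.66947; window check 0.1 ≤ 0.66947 < 1.5 is true → IN Λ
[7] lift (1,5): star map gives -0.51388; window check 0.1 ≤ -0.51388 < 1.5 is false → out
[8] lift (-4,-12): star map gives -0.36669; window check 0.1 ≤ -0.36669 < 1.5 is false → out
[9] lift (-3,-10): star map gives 0.02776; window check 0.1 ≤ 0.02776 < 1.5 is false → out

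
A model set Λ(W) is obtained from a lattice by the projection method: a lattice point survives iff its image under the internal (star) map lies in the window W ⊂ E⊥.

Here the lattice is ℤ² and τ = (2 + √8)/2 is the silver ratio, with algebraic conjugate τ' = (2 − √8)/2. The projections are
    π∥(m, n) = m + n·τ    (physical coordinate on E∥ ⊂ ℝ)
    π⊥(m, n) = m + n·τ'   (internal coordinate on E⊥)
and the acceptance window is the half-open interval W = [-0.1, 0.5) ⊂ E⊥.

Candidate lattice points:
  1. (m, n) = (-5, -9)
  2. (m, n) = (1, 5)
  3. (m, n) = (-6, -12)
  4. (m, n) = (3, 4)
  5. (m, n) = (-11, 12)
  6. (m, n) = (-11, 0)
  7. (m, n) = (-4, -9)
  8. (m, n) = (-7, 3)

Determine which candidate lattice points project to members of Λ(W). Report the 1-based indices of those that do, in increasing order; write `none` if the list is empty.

none

Compute τ' = (2−√8)/2 = -0.414214, so π⊥(m,n) = m -0.414214·n.
[1] lift (-5,-9): star map gives -1.272078; window check -0.1 ≤ -1.272078 < 0.5 is false → out
[2] lift (1,5): star map gives -1.071068; window check -0.1 ≤ -1.071068 < 0.5 is false → out
[3] lift (-6,-12): star map gives -1.029437; window check -0.1 ≤ -1.029437 < 0.5 is false → out
[4] lift (3,4): star map gives 1.343146; window check -0.1 ≤ 1.343146 < 0.5 is false → out
[5] lift (-11,12): star map gives -15.970563; window check -0.1 ≤ -15.970563 < 0.5 is false → out
[6] lift (-11,0): star map gives -11.000000; window check -0.1 ≤ -11.000000 < 0.5 is false → out
[7] lift (-4,-9): star map gives -0.272078; window check -0.1 ≤ -0.272078 < 0.5 is false → out
[8] lift (-7,3): star map gives -8.242641; window check -0.1 ≤ -8.242641 < 0.5 is false → out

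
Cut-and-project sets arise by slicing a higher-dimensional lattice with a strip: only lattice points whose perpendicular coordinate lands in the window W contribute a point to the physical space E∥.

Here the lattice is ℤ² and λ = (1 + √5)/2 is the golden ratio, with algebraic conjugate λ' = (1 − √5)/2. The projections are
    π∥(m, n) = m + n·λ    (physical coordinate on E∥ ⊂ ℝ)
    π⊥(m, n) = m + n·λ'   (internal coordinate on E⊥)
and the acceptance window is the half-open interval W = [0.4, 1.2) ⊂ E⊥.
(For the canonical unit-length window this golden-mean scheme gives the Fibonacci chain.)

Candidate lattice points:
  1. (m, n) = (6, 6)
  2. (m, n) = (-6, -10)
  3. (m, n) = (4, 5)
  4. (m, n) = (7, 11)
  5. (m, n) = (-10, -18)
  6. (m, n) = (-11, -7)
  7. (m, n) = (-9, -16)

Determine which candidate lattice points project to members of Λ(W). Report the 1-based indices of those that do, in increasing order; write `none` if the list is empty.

3, 5, 7

Numerically λ ≈ 1.618034 and λ' = −1/λ ≈ -0.618034.
[1] lift (6,6): star map gives 2.291796; window check 0.4 ≤ 2.291796 < 1.2 is false → out
[2] lift (-6,-10): star map gives 0.180340; window check 0.4 ≤ 0.180340 < 1.2 is false → out
[3] lift (4,5): star map gives 0.909830; window check 0.4 ≤ 0.909830 < 1.2 is true → IN Λ
[4] lift (7,11): star map gives 0.201626; window check 0.4 ≤ 0.201626 < 1.2 is false → out
[5] lift (-10,-18): star map gives 1.124612; window check 0.4 ≤ 1.124612 < 1.2 is true → IN Λ
[6] lift (-11,-7): star map gives -6.673762; window check 0.4 ≤ -6.673762 < 1.2 is false → out
[7] lift (-9,-16): star map gives 0.888544; window check 0.4 ≤ 0.888544 < 1.2 is true → IN Λ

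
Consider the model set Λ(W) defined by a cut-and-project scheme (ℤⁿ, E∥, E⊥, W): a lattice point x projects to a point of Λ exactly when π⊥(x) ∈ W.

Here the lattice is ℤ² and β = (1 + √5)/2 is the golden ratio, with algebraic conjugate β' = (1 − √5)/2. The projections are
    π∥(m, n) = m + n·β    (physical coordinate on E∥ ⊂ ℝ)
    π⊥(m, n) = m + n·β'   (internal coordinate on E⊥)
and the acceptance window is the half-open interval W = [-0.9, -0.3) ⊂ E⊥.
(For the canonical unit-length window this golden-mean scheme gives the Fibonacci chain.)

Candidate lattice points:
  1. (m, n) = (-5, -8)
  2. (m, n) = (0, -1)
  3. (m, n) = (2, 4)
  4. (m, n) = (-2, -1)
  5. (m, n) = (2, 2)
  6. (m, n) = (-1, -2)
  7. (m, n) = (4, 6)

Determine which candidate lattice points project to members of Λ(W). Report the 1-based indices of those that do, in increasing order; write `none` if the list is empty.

3

Numerically β ≈ 1.6180 and β' = −1/β ≈ -0.6180.
[1] lift (-5,-8): star map gives -0.0557; window check -0.9 ≤ -0.0557 < -0.3 is false → out
[2] lift (0,-1): star map gives 0.6180; window check -0.9 ≤ 0.6180 < -0.3 is false → out
[3] lift (2,4): star map gives -0.4721; window check -0.9 ≤ -0.4721 < -0.3 is true → IN Λ
[4] lift (-2,-1): star map gives -1.3820; window check -0.9 ≤ -1.3820 < -0.3 is false → out
[5] lift (2,2): star map gives 0.7639; window check -0.9 ≤ 0.7639 < -0.3 is false → out
[6] lift (-1,-2): star map gives 0.2361; window check -0.9 ≤ 0.2361 < -0.3 is false → out
[7] lift (4,6): star map gives 0.2918; window check -0.9 ≤ 0.2918 < -0.3 is false → out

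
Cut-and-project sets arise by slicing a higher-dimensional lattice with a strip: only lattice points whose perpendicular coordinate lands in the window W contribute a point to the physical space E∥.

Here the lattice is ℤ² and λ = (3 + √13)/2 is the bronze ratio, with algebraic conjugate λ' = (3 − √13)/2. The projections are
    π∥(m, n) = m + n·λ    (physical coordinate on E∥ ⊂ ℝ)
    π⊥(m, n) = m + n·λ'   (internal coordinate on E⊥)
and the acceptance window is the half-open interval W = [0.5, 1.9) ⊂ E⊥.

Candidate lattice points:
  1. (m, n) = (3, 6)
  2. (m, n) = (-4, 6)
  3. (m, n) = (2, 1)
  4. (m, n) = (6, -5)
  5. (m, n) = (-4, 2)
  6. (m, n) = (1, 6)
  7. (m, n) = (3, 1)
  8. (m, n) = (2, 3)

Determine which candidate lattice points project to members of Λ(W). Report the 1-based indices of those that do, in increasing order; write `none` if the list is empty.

1, 3, 8

λ' = (3−√13)/2 ≈ -0.30278.
[1] lift (3,6): star map gives 1.18335; window check 0.5 ≤ 1.18335 < 1.9 is true → IN Λ
[2] lift (-4,6): star map gives -5.81665; window check 0.5 ≤ -5.81665 < 1.9 is false → out
[3] lift (2,1): star map gives 1.69722; window check 0.5 ≤ 1.69722 < 1.9 is true → IN Λ
[4] lift (6,-5): star map gives 7.51388; window check 0.5 ≤ 7.51388 < 1.9 is false → out
[5] lift (-4,2): star map gives -4.60555; window check 0.5 ≤ -4.60555 < 1.9 is false → out
[6] lift (1,6): star map gives -0.81665; window check 0.5 ≤ -0.81665 < 1.9 is false → out
[7] lift (3,1): star map gives 2.69722; window check 0.5 ≤ 2.69722 < 1.9 is false → out
[8] lift (2,3): star map gives 1.09167; window check 0.5 ≤ 1.09167 < 1.9 is true → IN Λ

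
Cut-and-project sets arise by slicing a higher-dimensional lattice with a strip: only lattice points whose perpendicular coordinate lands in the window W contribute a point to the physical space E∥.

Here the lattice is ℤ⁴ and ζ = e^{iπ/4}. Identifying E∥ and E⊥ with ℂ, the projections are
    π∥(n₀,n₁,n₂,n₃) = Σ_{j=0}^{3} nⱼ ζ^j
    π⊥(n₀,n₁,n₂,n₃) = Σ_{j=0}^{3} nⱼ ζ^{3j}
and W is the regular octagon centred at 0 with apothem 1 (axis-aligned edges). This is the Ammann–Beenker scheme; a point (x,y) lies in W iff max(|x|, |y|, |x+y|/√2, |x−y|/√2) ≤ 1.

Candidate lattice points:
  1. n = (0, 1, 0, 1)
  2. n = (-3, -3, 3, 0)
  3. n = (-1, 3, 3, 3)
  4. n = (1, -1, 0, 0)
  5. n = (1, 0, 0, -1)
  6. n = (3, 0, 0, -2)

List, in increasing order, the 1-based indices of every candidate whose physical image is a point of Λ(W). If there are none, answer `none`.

Internal map: ζ^{3j} for j=0..3 gives (1,0), (−√2/2,√2/2), (0,−1), (√2/2,√2/2).
candidate 1: n = (0, 1, 0, 1) → π⊥ ≈ (+0.0000, +1.4142); max(|x|,|y|,|x±y|/√2) = 1.4142 > 1 ⇒ ∉ W
candidate 2: n = (-3, -3, 3, 0) → π⊥ ≈ (-0.8787, -5.1213); max(|x|,|y|,|x±y|/√2) = 5.1213 > 1 ⇒ ∉ W
candidate 3: n = (-1, 3, 3, 3) → π⊥ ≈ (-1.0000, +1.2426); max(|x|,|y|,|x±y|/√2) = 1.5858 > 1 ⇒ ∉ W
candidate 4: n = (1, -1, 0, 0) → π⊥ ≈ (+1.7071, -0.7071); max(|x|,|y|,|x±y|/√2) = 1.7071 > 1 ⇒ ∉ W
candidate 5: n = (1, 0, 0, -1) → π⊥ ≈ (+0.2929, -0.7071); max(|x|,|y|,|x±y|/√2) = 0.7071 ≤ 1 ⇒ ∈ W
candidate 6: n = (3, 0, 0, -2) → π⊥ ≈ (+1.5858, -1.4142); max(|x|,|y|,|x±y|/√2) = 2.1213 > 1 ⇒ ∉ W

5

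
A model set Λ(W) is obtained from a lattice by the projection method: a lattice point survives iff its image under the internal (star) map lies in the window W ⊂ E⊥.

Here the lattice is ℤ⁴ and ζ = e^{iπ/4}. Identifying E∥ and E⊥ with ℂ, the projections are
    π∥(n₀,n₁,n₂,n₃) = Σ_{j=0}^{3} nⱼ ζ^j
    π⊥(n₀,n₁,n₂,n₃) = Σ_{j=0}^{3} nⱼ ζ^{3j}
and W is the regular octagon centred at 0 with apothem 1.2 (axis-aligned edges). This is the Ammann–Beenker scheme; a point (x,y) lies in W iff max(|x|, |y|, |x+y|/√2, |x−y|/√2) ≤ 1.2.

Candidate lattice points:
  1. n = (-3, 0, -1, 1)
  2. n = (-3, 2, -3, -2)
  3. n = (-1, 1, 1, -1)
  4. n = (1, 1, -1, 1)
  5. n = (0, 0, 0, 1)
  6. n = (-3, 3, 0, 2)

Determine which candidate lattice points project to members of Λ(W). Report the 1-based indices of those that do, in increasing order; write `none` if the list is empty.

With ζ = e^{iπ/4} the internal vectors are ζ^0,ζ^3,ζ^6,ζ^9.
candidate 1: n = (-3, 0, -1, 1) → π⊥ ≈ (-2.2929, +1.7071); max(|x|,|y|,|x±y|/√2) = 2.8284 > 1.2 ⇒ ∉ W
candidate 2: n = (-3, 2, -3, -2) → π⊥ ≈ (-5.8284, +3.0000); max(|x|,|y|,|x±y|/√2) = 6.2426 > 1.2 ⇒ ∉ W
candidate 3: n = (-1, 1, 1, -1) → π⊥ ≈ (-2.4142, -1.0000); max(|x|,|y|,|x±y|/√2) = 2.4142 > 1.2 ⇒ ∉ W
candidate 4: n = (1, 1, -1, 1) → π⊥ ≈ (+1.0000, +2.4142); max(|x|,|y|,|x±y|/√2) = 2.4142 > 1.2 ⇒ ∉ W
candidate 5: n = (0, 0, 0, 1) → π⊥ ≈ (+0.7071, +0.7071); max(|x|,|y|,|x±y|/√2) = 1.0000 ≤ 1.2 ⇒ ∈ W
candidate 6: n = (-3, 3, 0, 2) → π⊥ ≈ (-3.7071, +3.5355); max(|x|,|y|,|x±y|/√2) = 5.1213 > 1.2 ⇒ ∉ W

5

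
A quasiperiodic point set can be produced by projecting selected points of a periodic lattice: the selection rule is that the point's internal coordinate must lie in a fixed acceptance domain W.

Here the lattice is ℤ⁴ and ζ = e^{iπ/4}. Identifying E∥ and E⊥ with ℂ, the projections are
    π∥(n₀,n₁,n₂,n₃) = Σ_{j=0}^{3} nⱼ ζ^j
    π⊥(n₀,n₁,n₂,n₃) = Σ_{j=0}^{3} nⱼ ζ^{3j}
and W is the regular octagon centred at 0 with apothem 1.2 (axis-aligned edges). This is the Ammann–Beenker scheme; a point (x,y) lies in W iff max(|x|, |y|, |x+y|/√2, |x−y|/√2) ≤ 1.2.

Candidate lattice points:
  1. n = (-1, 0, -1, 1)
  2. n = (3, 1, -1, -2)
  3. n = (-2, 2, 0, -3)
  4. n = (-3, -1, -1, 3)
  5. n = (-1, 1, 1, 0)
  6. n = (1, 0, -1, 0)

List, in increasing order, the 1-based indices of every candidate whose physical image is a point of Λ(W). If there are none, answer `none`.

2

With ζ = e^{iπ/4} the internal vectors are ζ^0,ζ^3,ζ^6,ζ^9.
candidate 1: n = (-1, 0, -1, 1) → π⊥ ≈ (-0.2929, +1.7071); max(|x|,|y|,|x±y|/√2) = 1.7071 > 1.2 ⇒ ∉ W
candidate 2: n = (3, 1, -1, -2) → π⊥ ≈ (+0.8787, +0.2929); max(|x|,|y|,|x±y|/√2) = 0.8787 ≤ 1.2 ⇒ ∈ W
candidate 3: n = (-2, 2, 0, -3) → π⊥ ≈ (-5.5355, -0.7071); max(|x|,|y|,|x±y|/√2) = 5.5355 > 1.2 ⇒ ∉ W
candidate 4: n = (-3, -1, -1, 3) → π⊥ ≈ (-0.1716, +2.4142); max(|x|,|y|,|x±y|/√2) = 2.4142 > 1.2 ⇒ ∉ W
candidate 5: n = (-1, 1, 1, 0) → π⊥ ≈ (-1.7071, -0.2929); max(|x|,|y|,|x±y|/√2) = 1.7071 > 1.2 ⇒ ∉ W
candidate 6: n = (1, 0, -1, 0) → π⊥ ≈ (+1.0000, +1.0000); max(|x|,|y|,|x±y|/√2) = 1.4142 > 1.2 ⇒ ∉ W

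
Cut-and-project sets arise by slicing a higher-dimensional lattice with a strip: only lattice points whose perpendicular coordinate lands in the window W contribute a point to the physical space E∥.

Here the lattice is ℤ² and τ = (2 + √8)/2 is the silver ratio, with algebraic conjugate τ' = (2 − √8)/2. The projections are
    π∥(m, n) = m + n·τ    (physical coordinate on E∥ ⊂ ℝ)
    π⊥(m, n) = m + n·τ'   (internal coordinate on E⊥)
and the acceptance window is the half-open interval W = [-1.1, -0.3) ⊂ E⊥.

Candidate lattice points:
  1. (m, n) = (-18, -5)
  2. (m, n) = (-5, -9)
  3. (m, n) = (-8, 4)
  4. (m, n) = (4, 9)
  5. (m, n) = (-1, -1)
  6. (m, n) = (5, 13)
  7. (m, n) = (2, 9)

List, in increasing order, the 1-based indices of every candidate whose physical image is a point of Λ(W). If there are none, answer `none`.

5, 6

τ' = (2−√8)/2 ≈ -0.4142.
[1] lift (-18,-5): star map gives -15.9289; window check -1.1 ≤ -15.9289 < -0.3 is false → out
[2] lift (-5,-9): star map gives -1.2721; window check -1.1 ≤ -1.2721 < -0.3 is false → out
[3] lift (-8,4): star map gives -9.6569; window check -1.1 ≤ -9.6569 < -0.3 is false → out
[4] lift (4,9): star map gives 0.2721; window check -1.1 ≤ 0.2721 < -0.3 is false → out
[5] lift (-1,-1): star map gives -0.5858; window check -1.1 ≤ -0.5858 < -0.3 is true → IN Λ
[6] lift (5,13): star map gives -0.3848; window check -1.1 ≤ -0.3848 < -0.3 is true → IN Λ
[7] lift (2,9): star map gives -1.7279; window check -1.1 ≤ -1.7279 < -0.3 is false → out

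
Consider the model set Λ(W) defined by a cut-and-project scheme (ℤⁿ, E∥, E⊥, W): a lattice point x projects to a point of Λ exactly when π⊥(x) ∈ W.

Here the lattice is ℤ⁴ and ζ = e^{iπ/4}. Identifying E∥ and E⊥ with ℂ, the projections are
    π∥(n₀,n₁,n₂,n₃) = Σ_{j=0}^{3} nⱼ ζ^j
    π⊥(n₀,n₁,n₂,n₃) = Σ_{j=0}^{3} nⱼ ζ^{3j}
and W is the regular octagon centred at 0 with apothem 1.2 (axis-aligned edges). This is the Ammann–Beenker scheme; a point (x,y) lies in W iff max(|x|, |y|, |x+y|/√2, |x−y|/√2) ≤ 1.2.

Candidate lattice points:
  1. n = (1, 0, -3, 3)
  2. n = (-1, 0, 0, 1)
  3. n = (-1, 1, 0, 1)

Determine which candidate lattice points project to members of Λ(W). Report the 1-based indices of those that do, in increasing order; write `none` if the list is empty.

2

π⊥(n) = n₀ + n₁ζ³ + n₂ζ⁶ + n₃ζ⁹ where ζ = e^{iπ/4}.
candidate 1: n = (1, 0, -3, 3) → π⊥ ≈ (+3.1213, +5.1213); max(|x|,|y|,|x±y|/√2) = 5.8284 > 1.2 ⇒ ∉ W
candidate 2: n = (-1, 0, 0, 1) → π⊥ ≈ (-0.2929, +0.7071); max(|x|,|y|,|x±y|/√2) = 0.7071 ≤ 1.2 ⇒ ∈ W
candidate 3: n = (-1, 1, 0, 1) → π⊥ ≈ (-1.0000, +1.4142); max(|x|,|y|,|x±y|/√2) = 1.7071 > 1.2 ⇒ ∉ W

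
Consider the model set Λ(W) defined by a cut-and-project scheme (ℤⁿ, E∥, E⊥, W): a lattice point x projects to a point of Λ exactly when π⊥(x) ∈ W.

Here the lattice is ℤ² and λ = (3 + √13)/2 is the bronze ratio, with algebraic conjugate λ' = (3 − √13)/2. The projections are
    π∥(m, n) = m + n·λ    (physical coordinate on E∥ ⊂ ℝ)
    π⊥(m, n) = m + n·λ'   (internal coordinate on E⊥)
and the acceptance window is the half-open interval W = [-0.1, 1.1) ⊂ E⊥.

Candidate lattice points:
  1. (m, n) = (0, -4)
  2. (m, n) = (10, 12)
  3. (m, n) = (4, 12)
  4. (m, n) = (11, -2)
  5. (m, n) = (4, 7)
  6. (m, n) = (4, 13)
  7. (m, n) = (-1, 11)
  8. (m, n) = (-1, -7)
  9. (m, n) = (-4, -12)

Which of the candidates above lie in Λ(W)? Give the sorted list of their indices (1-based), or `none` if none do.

3, 6

Numerically λ ≈ 3.3028 and λ' = −1/λ ≈ -0.3028.
#1 (0,-4): internal coord 0 + (-4)·λ' = +1.2111; +1.2111 ∉ [-0.1, 1.1) → out
#2 (10,12): internal coord 10 + (12)·λ' = +6.3667; +6.3667 ∉ [-0.1, 1.1) → out
#3 (4,12): internal coord 4 + (12)·λ' = +0.3667; +0.3667 ∈ [-0.1, 1.1) → IN Λ
#4 (11,-2): internal coord 11 + (-2)·λ' = +11.6056; +11.6056 ∉ [-0.1, 1.1) → out
#5 (4,7): internal coord 4 + (7)·λ' = +1.8806; +1.8806 ∉ [-0.1, 1.1) → out
#6 (4,13): internal coord 4 + (13)·λ' = +0.0639; +0.0639 ∈ [-0.1, 1.1) → IN Λ
#7 (-1,11): internal coord -1 + (11)·λ' = -4.3305; -4.3305 ∉ [-0.1, 1.1) → out
#8 (-1,-7): internal coord -1 + (-7)·λ' = +1.1194; +1.1194 ∉ [-0.1, 1.1) → out
#9 (-4,-12): internal coord -4 + (-12)·λ' = -0.3667; -0.3667 ∉ [-0.1, 1.1) → out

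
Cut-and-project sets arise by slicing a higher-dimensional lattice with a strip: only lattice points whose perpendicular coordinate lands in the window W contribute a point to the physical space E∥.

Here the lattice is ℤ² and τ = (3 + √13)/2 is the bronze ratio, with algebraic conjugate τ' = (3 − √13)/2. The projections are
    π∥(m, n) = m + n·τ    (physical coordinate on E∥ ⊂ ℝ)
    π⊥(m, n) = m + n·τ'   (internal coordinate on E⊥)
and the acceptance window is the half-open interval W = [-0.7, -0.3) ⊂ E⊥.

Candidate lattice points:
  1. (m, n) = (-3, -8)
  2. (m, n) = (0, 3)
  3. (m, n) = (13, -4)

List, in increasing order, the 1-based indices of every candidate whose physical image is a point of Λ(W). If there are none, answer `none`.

Numerically τ ≈ 3.30278 and τ' = −1/τ ≈ -0.30278.
#1 (-3,-8): internal coord -3 + (-8)·τ' = -0.57779; -0.57779 ∈ [-0.7, -0.3) → IN Λ
#2 (0,3): internal coord 0 + (3)·τ' = -0.90833; -0.90833 ∉ [-0.7, -0.3) → out
#3 (13,-4): internal coord 13 + (-4)·τ' = +14.21110; +14.21110 ∉ [-0.7, -0.3) → out

1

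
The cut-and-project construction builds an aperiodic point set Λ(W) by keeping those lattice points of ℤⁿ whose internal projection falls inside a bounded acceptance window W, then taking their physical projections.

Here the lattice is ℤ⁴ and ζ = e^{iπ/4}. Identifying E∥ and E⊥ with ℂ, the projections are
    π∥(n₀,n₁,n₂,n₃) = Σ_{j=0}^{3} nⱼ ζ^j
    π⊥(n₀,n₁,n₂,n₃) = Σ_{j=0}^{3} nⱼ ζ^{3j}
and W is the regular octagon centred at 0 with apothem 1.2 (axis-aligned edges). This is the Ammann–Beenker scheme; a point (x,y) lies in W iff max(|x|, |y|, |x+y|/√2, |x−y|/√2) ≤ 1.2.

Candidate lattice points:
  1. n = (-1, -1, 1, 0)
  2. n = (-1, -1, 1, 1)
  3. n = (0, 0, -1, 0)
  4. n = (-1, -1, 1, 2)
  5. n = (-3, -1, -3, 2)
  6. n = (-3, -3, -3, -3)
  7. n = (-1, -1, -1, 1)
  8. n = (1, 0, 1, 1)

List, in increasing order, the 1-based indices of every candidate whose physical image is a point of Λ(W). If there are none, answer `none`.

2, 3, 4, 7

With ζ = e^{iπ/4} the internal vectors are ζ^0,ζ^3,ζ^6,ζ^9.
candidate 1: n = (-1, -1, 1, 0) → π⊥ ≈ (-0.292893, -1.707107); max(|x|,|y|,|x±y|/√2) = 1.707107 > 1.2 ⇒ ∉ W
candidate 2: n = (-1, -1, 1, 1) → π⊥ ≈ (+0.414214, -1.000000); max(|x|,|y|,|x±y|/√2) = 1.000000 ≤ 1.2 ⇒ ∈ W
candidate 3: n = (0, 0, -1, 0) → π⊥ ≈ (+0.000000, +1.000000); max(|x|,|y|,|x±y|/√2) = 1.000000 ≤ 1.2 ⇒ ∈ W
candidate 4: n = (-1, -1, 1, 2) → π⊥ ≈ (+1.121320, -0.292893); max(|x|,|y|,|x±y|/√2) = 1.121320 ≤ 1.2 ⇒ ∈ W
candidate 5: n = (-3, -1, -3, 2) → π⊥ ≈ (-0.878680, +3.707107); max(|x|,|y|,|x±y|/√2) = 3.707107 > 1.2 ⇒ ∉ W
candidate 6: n = (-3, -3, -3, -3) → π⊥ ≈ (-3.000000, -1.242641); max(|x|,|y|,|x±y|/√2) = 3.000000 > 1.2 ⇒ ∉ W
candidate 7: n = (-1, -1, -1, 1) → π⊥ ≈ (+0.414214, +1.000000); max(|x|,|y|,|x±y|/√2) = 1.000000 ≤ 1.2 ⇒ ∈ W
candidate 8: n = (1, 0, 1, 1) → π⊥ ≈ (+1.707107, -0.292893); max(|x|,|y|,|x±y|/√2) = 1.707107 > 1.2 ⇒ ∉ W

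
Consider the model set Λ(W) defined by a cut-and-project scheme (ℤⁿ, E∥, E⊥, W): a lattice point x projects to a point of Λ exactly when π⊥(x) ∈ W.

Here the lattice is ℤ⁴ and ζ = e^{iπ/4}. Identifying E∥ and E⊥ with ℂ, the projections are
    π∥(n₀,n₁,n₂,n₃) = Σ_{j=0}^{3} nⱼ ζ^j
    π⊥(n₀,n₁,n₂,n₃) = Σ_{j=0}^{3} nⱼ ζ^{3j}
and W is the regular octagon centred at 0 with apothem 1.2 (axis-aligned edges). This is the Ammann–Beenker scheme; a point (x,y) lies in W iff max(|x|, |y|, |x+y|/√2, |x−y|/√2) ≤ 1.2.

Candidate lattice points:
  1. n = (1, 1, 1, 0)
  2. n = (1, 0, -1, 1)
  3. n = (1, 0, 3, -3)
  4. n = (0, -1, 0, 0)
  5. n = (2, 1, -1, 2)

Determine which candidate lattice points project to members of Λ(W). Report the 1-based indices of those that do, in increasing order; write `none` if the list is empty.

With ζ = e^{iπ/4} the internal vectors are ζ^0,ζ^3,ζ^6,ζ^9.
#1 (1, 1, 1, 0): internal (0.29289, -0.29289); octagon support 0.41421 vs apothem 1.2 → ∈ W
#2 (1, 0, -1, 1): internal (1.70711, 1.70711); octagon support 2.41421 vs apothem 1.2 → ∉ W
#3 (1, 0, 3, -3): internal (-1.12132, -5.12132); octagon support 5.12132 vs apothem 1.2 → ∉ W
#4 (0, -1, 0, 0): internal (0.70711, -0.70711); octagon support 1.00000 vs apothem 1.2 → ∈ W
#5 (2, 1, -1, 2): internal (2.70711, 3.12132); octagon support 4.12132 vs apothem 1.2 → ∉ W

1, 4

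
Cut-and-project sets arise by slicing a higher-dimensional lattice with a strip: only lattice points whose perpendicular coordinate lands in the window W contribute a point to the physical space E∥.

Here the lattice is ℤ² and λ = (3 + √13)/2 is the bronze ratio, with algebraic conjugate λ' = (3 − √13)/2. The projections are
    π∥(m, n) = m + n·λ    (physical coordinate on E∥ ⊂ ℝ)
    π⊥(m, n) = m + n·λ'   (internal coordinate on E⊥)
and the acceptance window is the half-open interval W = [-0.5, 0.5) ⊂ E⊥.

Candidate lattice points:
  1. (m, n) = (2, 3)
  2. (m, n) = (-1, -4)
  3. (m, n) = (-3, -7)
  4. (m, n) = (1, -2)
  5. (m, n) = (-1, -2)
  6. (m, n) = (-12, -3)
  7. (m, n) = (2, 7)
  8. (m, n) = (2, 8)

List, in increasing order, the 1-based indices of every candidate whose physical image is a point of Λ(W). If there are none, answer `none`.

Compute λ' = (3−√13)/2 = -0.3028, so π⊥(m,n) = m -0.3028·n.
#1 (2,3): internal coord 2 + (3)·λ' = +1.0917; +1.0917 ∉ [-0.5, 0.5) → out
#2 (-1,-4): internal coord -1 + (-4)·λ' = +0.2111; +0.2111 ∈ [-0.5, 0.5) → IN Λ
#3 (-3,-7): internal coord -3 + (-7)·λ' = -0.8806; -0.8806 ∉ [-0.5, 0.5) → out
#4 (1,-2): internal coord 1 + (-2)·λ' = +1.6056; +1.6056 ∉ [-0.5, 0.5) → out
#5 (-1,-2): internal coord -1 + (-2)·λ' = -0.3944; -0.3944 ∈ [-0.5, 0.5) → IN Λ
#6 (-12,-3): internal coord -12 + (-3)·λ' = -11.0917; -11.0917 ∉ [-0.5, 0.5) → out
#7 (2,7): internal coord 2 + (7)·λ' = -0.1194; -0.1194 ∈ [-0.5, 0.5) → IN Λ
#8 (2,8): internal coord 2 + (8)·λ' = -0.4222; -0.4222 ∈ [-0.5, 0.5) → IN Λ

2, 5, 7, 8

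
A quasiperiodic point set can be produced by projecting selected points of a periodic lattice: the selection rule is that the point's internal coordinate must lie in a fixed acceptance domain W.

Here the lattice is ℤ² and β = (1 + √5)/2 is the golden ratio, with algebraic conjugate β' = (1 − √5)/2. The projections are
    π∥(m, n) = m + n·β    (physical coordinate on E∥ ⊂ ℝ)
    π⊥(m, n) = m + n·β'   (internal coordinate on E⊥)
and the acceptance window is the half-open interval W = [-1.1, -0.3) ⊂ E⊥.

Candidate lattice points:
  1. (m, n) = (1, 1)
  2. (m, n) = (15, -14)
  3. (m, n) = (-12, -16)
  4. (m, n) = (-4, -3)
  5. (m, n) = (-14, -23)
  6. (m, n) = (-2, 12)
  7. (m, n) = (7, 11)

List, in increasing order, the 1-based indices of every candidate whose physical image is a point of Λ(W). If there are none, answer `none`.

Compute β' = (1−√5)/2 = -0.61803, so π⊥(m,n) = m -0.61803·n.
[1] lift (1,1): star map gives 0.38197; window check -1.1 ≤ 0.38197 < -0.3 is false → out
[2] lift (15,-14): star map gives 23.65248; window check -1.1 ≤ 23.65248 < -0.3 is false → out
[3] lift (-12,-16): star map gives -2.11146; window check -1.1 ≤ -2.11146 < -0.3 is false → out
[4] lift (-4,-3): star map gives -2.14590; window check -1.1 ≤ -2.14590 < -0.3 is false → out
[5] lift (-14,-23): star map gives 0.21478; window check -1.1 ≤ 0.21478 < -0.3 is false → out
[6] lift (-2,12): star map gives -9.41641; window check -1.1 ≤ -9.41641 < -0.3 is false → out
[7] lift (7,11): star map gives 0.20163; window check -1.1 ≤ 0.20163 < -0.3 is false → out

none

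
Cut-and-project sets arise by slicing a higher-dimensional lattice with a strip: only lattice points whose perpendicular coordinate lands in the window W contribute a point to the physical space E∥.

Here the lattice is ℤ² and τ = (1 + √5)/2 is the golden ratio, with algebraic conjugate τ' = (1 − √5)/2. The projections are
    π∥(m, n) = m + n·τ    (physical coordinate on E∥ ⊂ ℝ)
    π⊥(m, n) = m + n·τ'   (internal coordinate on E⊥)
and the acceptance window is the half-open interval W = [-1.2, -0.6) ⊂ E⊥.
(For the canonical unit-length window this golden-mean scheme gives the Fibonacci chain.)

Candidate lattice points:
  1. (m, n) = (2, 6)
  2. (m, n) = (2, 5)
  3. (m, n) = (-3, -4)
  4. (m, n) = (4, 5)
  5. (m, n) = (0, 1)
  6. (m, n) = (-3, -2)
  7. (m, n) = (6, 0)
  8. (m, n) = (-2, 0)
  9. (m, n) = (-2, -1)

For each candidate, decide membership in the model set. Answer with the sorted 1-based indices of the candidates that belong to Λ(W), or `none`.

Compute τ' = (1−√5)/2 = -0.61803, so π⊥(m,n) = m -0.61803·n.
candidate 1: (m,n)=(2,6) → π∥ = 2+6·τ ≈ 11.70820, π⊥ = 2+6·τ' ≈ -1.70820 ∉ [-1.2, -0.6) ⇒ out
candidate 2: (m,n)=(2,5) → π∥ = 2+5·τ ≈ 10.09017, π⊥ = 2+5·τ' ≈ -1.09017 ∈ [-1.2, -0.6) ⇒ IN Λ
candidate 3: (m,n)=(-3,-4) → π∥ = -3-4·τ ≈ -9.47214, π⊥ = -3-4·τ' ≈ -0.52786 ∉ [-1.2, -0.6) ⇒ out
candidate 4: (m,n)=(4,5) → π∥ = 4+5·τ ≈ 12.09017, π⊥ = 4+5·τ' ≈ 0.90983 ∉ [-1.2, -0.6) ⇒ out
candidate 5: (m,n)=(0,1) → π∥ = 0+1·τ ≈ 1.61803, π⊥ = 0+1·τ' ≈ -0.61803 ∈ [-1.2, -0.6) ⇒ IN Λ
candidate 6: (m,n)=(-3,-2) → π∥ = -3-2·τ ≈ -6.23607, π⊥ = -3-2·τ' ≈ -1.76393 ∉ [-1.2, -0.6) ⇒ out
candidate 7: (m,n)=(6,0) → π∥ = 6+0·τ ≈ 6.00000, π⊥ = 6+0·τ' ≈ 6.00000 ∉ [-1.2, -0.6) ⇒ out
candidate 8: (m,n)=(-2,0) → π∥ = -2+0·τ ≈ -2.00000, π⊥ = -2+0·τ' ≈ -2.00000 ∉ [-1.2, -0.6) ⇒ out
candidate 9: (m,n)=(-2,-1) → π∥ = -2-1·τ ≈ -3.61803, π⊥ = -2-1·τ' ≈ -1.38197 ∉ [-1.2, -0.6) ⇒ out

2, 5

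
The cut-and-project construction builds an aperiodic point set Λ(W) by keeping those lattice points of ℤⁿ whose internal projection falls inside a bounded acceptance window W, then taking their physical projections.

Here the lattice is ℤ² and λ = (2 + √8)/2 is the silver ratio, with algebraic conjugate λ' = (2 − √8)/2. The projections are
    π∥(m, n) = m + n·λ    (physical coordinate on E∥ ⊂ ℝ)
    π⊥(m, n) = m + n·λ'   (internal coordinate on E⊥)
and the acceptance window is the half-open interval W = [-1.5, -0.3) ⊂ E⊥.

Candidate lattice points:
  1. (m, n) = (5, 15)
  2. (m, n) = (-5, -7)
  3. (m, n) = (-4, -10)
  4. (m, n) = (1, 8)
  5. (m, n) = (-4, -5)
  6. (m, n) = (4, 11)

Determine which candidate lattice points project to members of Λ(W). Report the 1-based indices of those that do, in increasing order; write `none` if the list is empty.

Numerically λ ≈ 2.414214 and λ' = −1/λ ≈ -0.414214.
#1 (5,15): internal coord 5 + (15)·λ' = -1.213203; -1.213203 ∈ [-1.5, -0.3) → IN Λ
#2 (-5,-7): internal coord -5 + (-7)·λ' = -2.100505; -2.100505 ∉ [-1.5, -0.3) → out
#3 (-4,-10): internal coord -4 + (-10)·λ' = +0.142136; +0.142136 ∉ [-1.5, -0.3) → out
#4 (1,8): internal coord 1 + (8)·λ' = -2.313708; -2.313708 ∉ [-1.5, -0.3) → out
#5 (-4,-5): internal coord -4 + (-5)·λ' = -1.928932; -1.928932 ∉ [-1.5, -0.3) → out
#6 (4,11): internal coord 4 + (11)·λ' = -0.556349; -0.556349 ∈ [-1.5, -0.3) → IN Λ

1, 6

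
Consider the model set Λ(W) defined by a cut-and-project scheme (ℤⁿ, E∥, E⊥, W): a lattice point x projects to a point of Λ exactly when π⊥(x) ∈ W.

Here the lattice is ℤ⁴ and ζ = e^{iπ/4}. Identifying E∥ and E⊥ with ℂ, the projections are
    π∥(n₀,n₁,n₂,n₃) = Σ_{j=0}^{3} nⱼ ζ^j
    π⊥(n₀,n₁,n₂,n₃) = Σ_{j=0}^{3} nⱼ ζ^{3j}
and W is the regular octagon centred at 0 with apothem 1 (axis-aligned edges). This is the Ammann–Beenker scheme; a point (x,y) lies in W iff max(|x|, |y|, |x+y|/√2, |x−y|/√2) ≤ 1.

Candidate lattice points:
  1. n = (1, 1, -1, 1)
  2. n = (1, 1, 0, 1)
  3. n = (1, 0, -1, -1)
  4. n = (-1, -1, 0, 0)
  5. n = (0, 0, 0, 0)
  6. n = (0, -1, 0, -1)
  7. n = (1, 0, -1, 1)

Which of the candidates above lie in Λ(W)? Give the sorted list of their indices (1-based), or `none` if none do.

With ζ = e^{iπ/4} the internal vectors are ζ^0,ζ^3,ζ^6,ζ^9.
candidate 1: n = (1, 1, -1, 1) → π⊥ ≈ (+1.0000, +2.4142); max(|x|,|y|,|x±y|/√2) = 2.4142 > 1 ⇒ ∉ W
candidate 2: n = (1, 1, 0, 1) → π⊥ ≈ (+1.0000, +1.4142); max(|x|,|y|,|x±y|/√2) = 1.7071 > 1 ⇒ ∉ W
candidate 3: n = (1, 0, -1, -1) → π⊥ ≈ (+0.2929, +0.2929); max(|x|,|y|,|x±y|/√2) = 0.4142 ≤ 1 ⇒ ∈ W
candidate 4: n = (-1, -1, 0, 0) → π⊥ ≈ (-0.2929, -0.7071); max(|x|,|y|,|x±y|/√2) = 0.7071 ≤ 1 ⇒ ∈ W
candidate 5: n = (0, 0, 0, 0) → π⊥ ≈ (+0.0000, +0.0000); max(|x|,|y|,|x±y|/√2) = 0.0000 ≤ 1 ⇒ ∈ W
candidate 6: n = (0, -1, 0, -1) → π⊥ ≈ (+0.0000, -1.4142); max(|x|,|y|,|x±y|/√2) = 1.4142 > 1 ⇒ ∉ W
candidate 7: n = (1, 0, -1, 1) → π⊥ ≈ (+1.7071, +1.7071); max(|x|,|y|,|x±y|/√2) = 2.4142 > 1 ⇒ ∉ W

3, 4, 5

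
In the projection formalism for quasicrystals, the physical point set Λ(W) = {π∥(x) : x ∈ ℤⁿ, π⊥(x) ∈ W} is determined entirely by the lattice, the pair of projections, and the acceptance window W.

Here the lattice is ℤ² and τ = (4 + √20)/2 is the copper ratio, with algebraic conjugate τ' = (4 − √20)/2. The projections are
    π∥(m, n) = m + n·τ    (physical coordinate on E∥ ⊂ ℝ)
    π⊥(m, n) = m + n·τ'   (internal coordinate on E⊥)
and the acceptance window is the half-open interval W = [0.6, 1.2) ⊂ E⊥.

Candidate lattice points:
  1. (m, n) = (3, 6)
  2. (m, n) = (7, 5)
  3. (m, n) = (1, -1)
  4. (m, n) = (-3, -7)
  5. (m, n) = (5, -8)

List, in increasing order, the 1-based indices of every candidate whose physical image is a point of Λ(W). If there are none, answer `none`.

none

τ' = (4−√20)/2 ≈ -0.2361.
candidate 1: (m,n)=(3,6) → π∥ = 3+6·τ ≈ 28.4164, π⊥ = 3+6·τ' ≈ 1.5836 ∉ [0.6, 1.2) ⇒ out
candidate 2: (m,n)=(7,5) → π∥ = 7+5·τ ≈ 28.1803, π⊥ = 7+5·τ' ≈ 5.8197 ∉ [0.6, 1.2) ⇒ out
candidate 3: (m,n)=(1,-1) → π∥ = 1-1·τ ≈ -3.2361, π⊥ = 1-1·τ' ≈ 1.2361 ∉ [0.6, 1.2) ⇒ out
candidate 4: (m,n)=(-3,-7) → π∥ = -3-7·τ ≈ -32.6525, π⊥ = -3-7·τ' ≈ -1.3475 ∉ [0.6, 1.2) ⇒ out
candidate 5: (m,n)=(5,-8) → π∥ = 5-8·τ ≈ -28.8885, π⊥ = 5-8·τ' ≈ 6.8885 ∉ [0.6, 1.2) ⇒ out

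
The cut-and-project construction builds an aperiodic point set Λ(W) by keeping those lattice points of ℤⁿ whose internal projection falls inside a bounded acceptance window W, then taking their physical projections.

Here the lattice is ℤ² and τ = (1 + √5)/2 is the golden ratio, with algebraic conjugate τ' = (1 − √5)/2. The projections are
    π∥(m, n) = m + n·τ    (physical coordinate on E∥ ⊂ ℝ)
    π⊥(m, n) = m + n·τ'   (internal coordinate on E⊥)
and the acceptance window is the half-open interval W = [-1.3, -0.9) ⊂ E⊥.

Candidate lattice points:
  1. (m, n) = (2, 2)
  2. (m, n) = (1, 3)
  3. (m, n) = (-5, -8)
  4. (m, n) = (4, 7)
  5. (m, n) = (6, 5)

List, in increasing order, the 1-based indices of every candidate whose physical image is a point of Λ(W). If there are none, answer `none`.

none

Numerically τ ≈ 1.618034 and τ' = −1/τ ≈ -0.618034.
[1] lift (2,2): star map gives 0.763932; window check -1.3 ≤ 0.763932 < -0.9 is false → out
[2] lift (1,3): star map gives -0.854102; window check -1.3 ≤ -0.854102 < -0.9 is false → out
[3] lift (-5,-8): star map gives -0.055728; window check -1.3 ≤ -0.055728 < -0.9 is false → out
[4] lift (4,7): star map gives -0.326238; window check -1.3 ≤ -0.326238 < -0.9 is false → out
[5] lift (6,5): star map gives 2.909830; window check -1.3 ≤ 2.909830 < -0.9 is false → out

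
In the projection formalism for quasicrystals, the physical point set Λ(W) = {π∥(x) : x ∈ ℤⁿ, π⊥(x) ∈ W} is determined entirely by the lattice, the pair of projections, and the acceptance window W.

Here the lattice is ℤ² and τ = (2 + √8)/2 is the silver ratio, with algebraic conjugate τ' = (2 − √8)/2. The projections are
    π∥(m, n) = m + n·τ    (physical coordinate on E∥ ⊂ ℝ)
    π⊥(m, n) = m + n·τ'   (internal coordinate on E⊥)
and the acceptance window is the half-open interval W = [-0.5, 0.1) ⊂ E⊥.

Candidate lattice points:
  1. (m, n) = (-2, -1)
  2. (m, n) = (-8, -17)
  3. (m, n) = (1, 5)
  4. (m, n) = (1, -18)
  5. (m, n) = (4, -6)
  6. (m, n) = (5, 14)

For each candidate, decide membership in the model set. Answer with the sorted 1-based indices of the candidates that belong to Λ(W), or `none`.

none

Numerically τ ≈ 2.41421 and τ' = −1/τ ≈ -0.41421.
[1] lift (-2,-1): star map gives -1.58579; window check -0.5 ≤ -1.58579 < 0.1 is false → out
[2] lift (-8,-17): star map gives -0.95837; window check -0.5 ≤ -0.95837 < 0.1 is false → out
[3] lift (1,5): star map gives -1.07107; window check -0.5 ≤ -1.07107 < 0.1 is false → out
[4] lift (1,-18): star map gives 8.45584; window check -0.5 ≤ 8.45584 < 0.1 is false → out
[5] lift (4,-6): star map gives 6.48528; window check -0.5 ≤ 6.48528 < 0.1 is false → out
[6] lift (5,14): star map gives -0.79899; window check -0.5 ≤ -0.79899 < 0.1 is false → out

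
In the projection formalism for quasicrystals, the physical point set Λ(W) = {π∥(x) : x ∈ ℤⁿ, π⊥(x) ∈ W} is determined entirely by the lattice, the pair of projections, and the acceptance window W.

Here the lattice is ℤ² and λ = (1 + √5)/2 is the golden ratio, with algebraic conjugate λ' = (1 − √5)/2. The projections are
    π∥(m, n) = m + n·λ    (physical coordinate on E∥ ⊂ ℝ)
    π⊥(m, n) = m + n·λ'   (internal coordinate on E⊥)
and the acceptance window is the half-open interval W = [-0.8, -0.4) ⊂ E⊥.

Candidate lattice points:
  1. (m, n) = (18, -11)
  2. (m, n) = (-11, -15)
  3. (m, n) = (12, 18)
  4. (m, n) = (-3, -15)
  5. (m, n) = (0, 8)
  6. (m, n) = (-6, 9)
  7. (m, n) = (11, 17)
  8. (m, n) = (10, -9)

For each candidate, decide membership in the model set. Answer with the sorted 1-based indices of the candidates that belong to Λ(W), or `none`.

Compute λ' = (1−√5)/2 = -0.6180, so π⊥(m,n) = m -0.6180·n.
#1 (18,-11): internal coord 18 + (-11)·λ' = +24.7984; +24.7984 ∉ [-0.8, -0.4) → out
#2 (-11,-15): internal coord -11 + (-15)·λ' = -1.7295; -1.7295 ∉ [-0.8, -0.4) → out
#3 (12,18): internal coord 12 + (18)·λ' = +0.8754; +0.8754 ∉ [-0.8, -0.4) → out
#4 (-3,-15): internal coord -3 + (-15)·λ' = +6.2705; +6.2705 ∉ [-0.8, -0.4) → out
#5 (0,8): internal coord 0 + (8)·λ' = -4.9443; -4.9443 ∉ [-0.8, -0.4) → out
#6 (-6,9): internal coord -6 + (9)·λ' = -11.5623; -11.5623 ∉ [-0.8, -0.4) → out
#7 (11,17): internal coord 11 + (17)·λ' = +0.4934; +0.4934 ∉ [-0.8, -0.4) → out
#8 (10,-9): internal coord 10 + (-9)·λ' = +15.5623; +15.5623 ∉ [-0.8, -0.4) → out

none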